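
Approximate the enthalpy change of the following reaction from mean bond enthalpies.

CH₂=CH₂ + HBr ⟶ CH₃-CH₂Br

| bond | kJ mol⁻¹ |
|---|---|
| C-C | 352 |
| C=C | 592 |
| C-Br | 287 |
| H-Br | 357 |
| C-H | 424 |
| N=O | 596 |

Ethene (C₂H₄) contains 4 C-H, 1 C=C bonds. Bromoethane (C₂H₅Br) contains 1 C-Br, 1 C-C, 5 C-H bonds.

Bonds broken (reactants):
  C-H: 4 × 424 = 1696
  C=C: 1 × 592 = 592
  H-Br: 1 × 357 = 357
  Σ(broken) = 2645 kJ
Bonds formed (products):
  C-Br: 1 × 287 = 287
  C-C: 1 × 352 = 352
  C-H: 5 × 424 = 2120
  Σ(formed) = 2759 kJ
ΔH = Σ(broken) − Σ(formed) = 2645 − 2759 = −114 kJ

ΔH ≈ −114 kJ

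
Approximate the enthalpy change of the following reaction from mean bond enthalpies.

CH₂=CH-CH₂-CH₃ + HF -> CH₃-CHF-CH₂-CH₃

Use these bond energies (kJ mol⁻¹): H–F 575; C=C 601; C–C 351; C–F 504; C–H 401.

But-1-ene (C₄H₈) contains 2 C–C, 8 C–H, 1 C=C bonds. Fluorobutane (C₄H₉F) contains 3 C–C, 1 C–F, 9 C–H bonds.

ΔH ≈ −80 kJ

Bonds broken (reactants):
  C–C: 2 × 351 = 702
  C–H: 8 × 401 = 3208
  C=C: 1 × 601 = 601
  H–F: 1 × 575 = 575
  Σ(broken) = 5086 kJ
Bonds formed (products):
  C–C: 3 × 351 = 1053
  C–F: 1 × 504 = 504
  C–H: 9 × 401 = 3609
  Σ(formed) = 5166 kJ
ΔH = Σ(broken) − Σ(formed) = 5086 − 5166 = −80 kJ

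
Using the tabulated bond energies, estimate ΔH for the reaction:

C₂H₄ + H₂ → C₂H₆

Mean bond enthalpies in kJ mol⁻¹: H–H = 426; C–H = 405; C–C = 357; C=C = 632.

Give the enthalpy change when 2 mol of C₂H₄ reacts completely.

ΔH = −218 kJ

Bonds broken (reactants):
  C–H: 4 × 405 = 1620
  C=C: 1 × 632 = 632
  H–H: 1 × 426 = 426
  Σ(broken) = 2678 kJ
Bonds formed (products):
  C–C: 1 × 357 = 357
  C–H: 6 × 405 = 2430
  Σ(formed) = 2787 kJ
ΔH = Σ(broken) − Σ(formed) = 2678 − 2787 = −109 kJ
For 2× the reaction as written: 2 × (−109) = −218 kJ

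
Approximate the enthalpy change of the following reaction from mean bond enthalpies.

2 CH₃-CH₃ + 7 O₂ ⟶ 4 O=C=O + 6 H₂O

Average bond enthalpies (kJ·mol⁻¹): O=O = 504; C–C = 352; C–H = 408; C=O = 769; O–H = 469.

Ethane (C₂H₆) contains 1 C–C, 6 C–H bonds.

ΔH ≈ −2652 kJ

Bonds broken (reactants):
  C–C: 2 × 352 = 704
  C–H: 12 × 408 = 4896
  O=O: 7 × 504 = 3528
  Σ(broken) = 9128 kJ
Bonds formed (products):
  C=O: 8 × 769 = 6152
  O–H: 12 × 469 = 5628
  Σ(formed) = 11780 kJ
ΔH = Σ(broken) − Σ(formed) = 9128 − 11780 = −2652 kJ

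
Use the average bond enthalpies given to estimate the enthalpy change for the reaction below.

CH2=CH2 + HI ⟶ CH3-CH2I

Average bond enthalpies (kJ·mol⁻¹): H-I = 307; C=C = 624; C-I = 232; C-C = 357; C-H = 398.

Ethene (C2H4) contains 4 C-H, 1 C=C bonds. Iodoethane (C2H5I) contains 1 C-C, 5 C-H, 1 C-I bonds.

Bonds broken (reactants):
  C-H: 4 × 398 = 1592
  C=C: 1 × 624 = 624
  H-I: 1 × 307 = 307
  Σ(broken) = 2523 kJ
Bonds formed (products):
  C-C: 1 × 357 = 357
  C-H: 5 × 398 = 1990
  C-I: 1 × 232 = 232
  Σ(formed) = 2579 kJ
ΔH = Σ(broken) − Σ(formed) = 2523 − 2579 = −56 kJ

ΔH ≈ −56 kJ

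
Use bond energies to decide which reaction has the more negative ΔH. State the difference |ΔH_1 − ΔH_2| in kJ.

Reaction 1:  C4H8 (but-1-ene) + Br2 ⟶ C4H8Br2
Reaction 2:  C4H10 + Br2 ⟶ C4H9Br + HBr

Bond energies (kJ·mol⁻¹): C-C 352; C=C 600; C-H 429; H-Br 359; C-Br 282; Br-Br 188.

Reaction 1:
  Bonds broken (reactants):
    Br-Br: 1 × 188 = 188
    C-C: 2 × 352 = 704
    C-H: 8 × 429 = 3432
    C=C: 1 × 600 = 600
    Σ(broken) = 4924 kJ
  Bonds formed (products):
    C-Br: 2 × 282 = 564
    C-C: 3 × 352 = 1056
    C-H: 8 × 429 = 3432
    Σ(formed) = 5052 kJ
  ΔH_1 = 4924 − 5052 = −128 kJ
Reaction 2:
  Bonds broken (reactants):
    Br-Br: 1 × 188 = 188
    C-C: 3 × 352 = 1056
    C-H: 10 × 429 = 4290
    Σ(broken) = 5534 kJ
  Bonds formed (products):
    C-Br: 1 × 282 = 282
    C-C: 3 × 352 = 1056
    C-H: 9 × 429 = 3861
    H-Br: 1 × 359 = 359
    Σ(formed) = 5558 kJ
  ΔH_2 = 5534 − 5558 = −24 kJ
ΔH_1 − ΔH_2 = −104 kJ, so reaction 1 has the more negative ΔH; |ΔH_1 − ΔH_2| = 104 kJ.

Reaction 1, by 104 kJ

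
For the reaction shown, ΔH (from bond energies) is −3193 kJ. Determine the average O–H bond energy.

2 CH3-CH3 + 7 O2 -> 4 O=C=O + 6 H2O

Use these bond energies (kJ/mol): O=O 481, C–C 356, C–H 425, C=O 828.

D(O–H) ≈ 479 kJ/mol

Let D be the O–H bond energy.
Σ(broken) = 2×356 + 12×425 + 7×481 = 9179
Σ(formed) = 8×828 + 12×D = 6624 + 12D
ΔH = Σ(broken) − Σ(formed) = (9179) − (6624 + 12D) = +2555 − 12D
Setting this equal to −3193 kJ gives 12D = 5748, so D = 479 kJ/mol.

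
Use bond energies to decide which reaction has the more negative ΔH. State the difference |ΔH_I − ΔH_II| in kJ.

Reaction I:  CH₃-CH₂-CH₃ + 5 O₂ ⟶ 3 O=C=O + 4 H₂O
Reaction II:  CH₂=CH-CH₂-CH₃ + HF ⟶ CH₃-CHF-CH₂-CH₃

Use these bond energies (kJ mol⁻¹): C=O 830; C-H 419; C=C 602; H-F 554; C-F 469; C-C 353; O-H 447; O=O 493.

Reaction I:
  Bonds broken (reactants):
    C-C: 2 × 353 = 706
    C-H: 8 × 419 = 3352
    O=O: 5 × 493 = 2465
    Σ(broken) = 6523 kJ
  Bonds formed (products):
    C=O: 6 × 830 = 4980
    O-H: 8 × 447 = 3576
    Σ(formed) = 8556 kJ
  ΔH_I = 6523 − 8556 = −2033 kJ
Reaction II:
  Bonds broken (reactants):
    C-C: 2 × 353 = 706
    C-H: 8 × 419 = 3352
    C=C: 1 × 602 = 602
    H-F: 1 × 554 = 554
    Σ(broken) = 5214 kJ
  Bonds formed (products):
    C-C: 3 × 353 = 1059
    C-F: 1 × 469 = 469
    C-H: 9 × 419 = 3771
    Σ(formed) = 5299 kJ
  ΔH_II = 5214 − 5299 = −85 kJ
ΔH_I − ΔH_II = −1948 kJ, so reaction I has the more negative ΔH; |ΔH_I − ΔH_II| = 1948 kJ.

Reaction I, by 1948 kJ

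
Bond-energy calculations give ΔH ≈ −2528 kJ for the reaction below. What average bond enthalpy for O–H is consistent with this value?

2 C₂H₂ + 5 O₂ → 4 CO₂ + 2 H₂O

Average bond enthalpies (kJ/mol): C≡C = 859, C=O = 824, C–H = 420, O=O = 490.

Let D be the O–H bond energy.
Σ(broken) = 2×859 + 4×420 + 5×490 = 5848
Σ(formed) = 8×824 + 4×D = 6592 + 4D
ΔH = Σ(broken) − Σ(formed) = (5848) − (6592 + 4D) = −744 − 4D
Setting this equal to −2528 kJ gives 4D = 1784, so D = 446 kJ/mol.

D(O–H) ≈ 446 kJ/mol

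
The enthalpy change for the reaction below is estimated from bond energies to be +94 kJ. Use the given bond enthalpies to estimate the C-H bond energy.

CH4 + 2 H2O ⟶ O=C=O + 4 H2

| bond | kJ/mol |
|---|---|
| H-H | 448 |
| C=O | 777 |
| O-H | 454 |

Let D be the C-H bond energy.
Σ(broken) = 4×D + 4×454 = 1816 + 4D
Σ(formed) = 2×777 + 4×448 = 3346
ΔH = Σ(broken) − Σ(formed) = (1816 + 4D) − (3346) = −1530 + 4D
Setting this equal to +94 kJ gives 4D = 1624, so D = 406 kJ/mol.

D(C-H) ≈ 406 kJ/mol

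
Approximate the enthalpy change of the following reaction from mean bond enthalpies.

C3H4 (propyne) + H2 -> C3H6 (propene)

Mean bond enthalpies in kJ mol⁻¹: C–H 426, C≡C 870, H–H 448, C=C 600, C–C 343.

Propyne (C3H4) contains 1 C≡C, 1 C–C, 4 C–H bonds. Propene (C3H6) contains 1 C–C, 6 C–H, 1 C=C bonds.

Bonds broken (reactants):
  C≡C: 1 × 870 = 870
  C–C: 1 × 343 = 343
  C–H: 4 × 426 = 1704
  H–H: 1 × 448 = 448
  Σ(broken) = 3365 kJ
Bonds formed (products):
  C–C: 1 × 343 = 343
  C–H: 6 × 426 = 2556
  C=C: 1 × 600 = 600
  Σ(formed) = 3499 kJ
ΔH = Σ(broken) − Σ(formed) = 3365 − 3499 = −134 kJ

ΔH ≈ −134 kJ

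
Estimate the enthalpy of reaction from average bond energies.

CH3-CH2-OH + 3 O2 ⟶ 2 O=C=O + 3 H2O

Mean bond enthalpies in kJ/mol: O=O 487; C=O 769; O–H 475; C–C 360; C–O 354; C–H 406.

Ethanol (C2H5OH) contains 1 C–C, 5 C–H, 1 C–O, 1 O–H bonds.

ΔH ≈ −1246 kJ

Bonds broken (reactants):
  C–C: 1 × 360 = 360
  C–H: 5 × 406 = 2030
  C–O: 1 × 354 = 354
  O–H: 1 × 475 = 475
  O=O: 3 × 487 = 1461
  Σ(broken) = 4680 kJ
Bonds formed (products):
  C=O: 4 × 769 = 3076
  O–H: 6 × 475 = 2850
  Σ(formed) = 5926 kJ
ΔH = Σ(broken) − Σ(formed) = 4680 − 5926 = −1246 kJ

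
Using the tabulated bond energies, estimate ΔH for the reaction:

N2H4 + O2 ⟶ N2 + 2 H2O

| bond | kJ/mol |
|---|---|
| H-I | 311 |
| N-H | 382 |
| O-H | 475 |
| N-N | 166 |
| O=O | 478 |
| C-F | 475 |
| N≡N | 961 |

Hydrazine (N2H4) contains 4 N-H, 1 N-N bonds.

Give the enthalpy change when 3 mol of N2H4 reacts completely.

Bonds broken (reactants):
  N-H: 4 × 382 = 1528
  N-N: 1 × 166 = 166
  O=O: 1 × 478 = 478
  Σ(broken) = 2172 kJ
Bonds formed (products):
  N≡N: 1 × 961 = 961
  O-H: 4 × 475 = 1900
  Σ(formed) = 2861 kJ
ΔH = Σ(broken) − Σ(formed) = 2172 − 2861 = −689 kJ
For 3× the reaction as written: 3 × (−689) = −2067 kJ

ΔH = −2067 kJ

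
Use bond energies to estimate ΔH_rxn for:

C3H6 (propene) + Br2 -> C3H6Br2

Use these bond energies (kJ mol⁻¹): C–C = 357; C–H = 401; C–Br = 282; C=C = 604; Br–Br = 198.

Bonds broken (reactants):
  Br–Br: 1 × 198 = 198
  C–C: 1 × 357 = 357
  C–H: 6 × 401 = 2406
  C=C: 1 × 604 = 604
  Σ(broken) = 3565 kJ
Bonds formed (products):
  C–Br: 2 × 282 = 564
  C–C: 2 × 357 = 714
  C–H: 6 × 401 = 2406
  Σ(formed) = 3684 kJ
ΔH = Σ(broken) − Σ(formed) = 3565 − 3684 = −119 kJ

ΔH ≈ −119 kJ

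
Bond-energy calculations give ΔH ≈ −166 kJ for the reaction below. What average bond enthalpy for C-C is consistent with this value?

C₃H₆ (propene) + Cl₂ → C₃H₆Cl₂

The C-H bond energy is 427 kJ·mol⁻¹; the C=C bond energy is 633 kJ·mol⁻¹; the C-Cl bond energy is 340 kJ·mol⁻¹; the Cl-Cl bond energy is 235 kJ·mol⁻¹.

Let D be the C-C bond energy.
Σ(broken) = 1×D + 6×427 + 1×633 + 1×235 = 3430 + D
Σ(formed) = 2×D + 2×340 + 6×427 = 3242 + 2D
ΔH = Σ(broken) − Σ(formed) = (3430 + D) − (3242 + 2D) = +188 − D
Setting this equal to −166 kJ gives D = 354 kJ/mol.

D(C-C) ≈ 354 kJ/mol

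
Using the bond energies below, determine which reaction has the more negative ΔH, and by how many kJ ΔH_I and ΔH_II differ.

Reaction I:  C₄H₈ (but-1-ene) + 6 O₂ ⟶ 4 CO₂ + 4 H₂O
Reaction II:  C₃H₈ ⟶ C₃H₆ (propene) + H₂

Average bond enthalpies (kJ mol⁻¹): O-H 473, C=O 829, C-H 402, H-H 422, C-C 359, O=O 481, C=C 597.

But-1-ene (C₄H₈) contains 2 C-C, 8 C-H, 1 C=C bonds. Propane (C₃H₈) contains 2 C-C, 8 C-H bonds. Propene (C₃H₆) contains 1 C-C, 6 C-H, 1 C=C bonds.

Reaction I, by 3143 kJ

Reaction I:
  Bonds broken (reactants):
    C-C: 2 × 359 = 718
    C-H: 8 × 402 = 3216
    C=C: 1 × 597 = 597
    O=O: 6 × 481 = 2886
    Σ(broken) = 7417 kJ
  Bonds formed (products):
    C=O: 8 × 829 = 6632
    O-H: 8 × 473 = 3784
    Σ(formed) = 10416 kJ
  ΔH_I = 7417 − 10416 = −2999 kJ
Reaction II:
  Bonds broken (reactants):
    C-C: 2 × 359 = 718
    C-H: 8 × 402 = 3216
    Σ(broken) = 3934 kJ
  Bonds formed (products):
    C-C: 1 × 359 = 359
    C-H: 6 × 402 = 2412
    C=C: 1 × 597 = 597
    H-H: 1 × 422 = 422
    Σ(formed) = 3790 kJ
  ΔH_II = 3934 − 3790 = +144 kJ
ΔH_I − ΔH_II = −3143 kJ, so reaction I has the more negative ΔH; |ΔH_I − ΔH_II| = 3143 kJ.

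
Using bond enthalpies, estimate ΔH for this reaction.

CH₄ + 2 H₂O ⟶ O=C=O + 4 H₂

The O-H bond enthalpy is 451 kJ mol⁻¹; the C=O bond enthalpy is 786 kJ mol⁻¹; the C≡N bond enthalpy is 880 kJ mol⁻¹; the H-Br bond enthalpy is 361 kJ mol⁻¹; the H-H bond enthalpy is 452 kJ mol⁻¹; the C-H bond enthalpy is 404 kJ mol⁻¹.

ΔH ≈ +40 kJ

Bonds broken (reactants):
  C-H: 4 × 404 = 1616
  O-H: 4 × 451 = 1804
  Σ(broken) = 3420 kJ
Bonds formed (products):
  C=O: 2 × 786 = 1572
  H-H: 4 × 452 = 1808
  Σ(formed) = 3380 kJ
ΔH = Σ(broken) − Σ(formed) = 3420 − 3380 = +40 kJ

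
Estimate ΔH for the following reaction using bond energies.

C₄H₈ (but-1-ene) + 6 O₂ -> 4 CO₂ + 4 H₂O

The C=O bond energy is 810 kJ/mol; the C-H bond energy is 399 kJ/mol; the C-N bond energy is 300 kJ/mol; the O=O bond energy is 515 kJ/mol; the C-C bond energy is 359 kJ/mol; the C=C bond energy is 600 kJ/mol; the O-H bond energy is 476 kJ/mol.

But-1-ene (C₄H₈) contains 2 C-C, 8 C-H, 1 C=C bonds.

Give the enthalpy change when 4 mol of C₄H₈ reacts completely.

ΔH = −10752 kJ

Bonds broken (reactants):
  C-C: 2 × 359 = 718
  C-H: 8 × 399 = 3192
  C=C: 1 × 600 = 600
  O=O: 6 × 515 = 3090
  Σ(broken) = 7600 kJ
Bonds formed (products):
  C=O: 8 × 810 = 6480
  O-H: 8 × 476 = 3808
  Σ(formed) = 10288 kJ
ΔH = Σ(broken) − Σ(formed) = 7600 − 10288 = −2688 kJ
For 4× the reaction as written: 4 × (−2688) = −10752 kJ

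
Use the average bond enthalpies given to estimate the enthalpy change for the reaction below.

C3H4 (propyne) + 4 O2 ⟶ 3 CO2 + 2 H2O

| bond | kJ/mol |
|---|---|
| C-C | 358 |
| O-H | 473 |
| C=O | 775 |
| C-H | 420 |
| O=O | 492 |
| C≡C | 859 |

Bonds broken (reactants):
  C≡C: 1 × 859 = 859
  C-C: 1 × 358 = 358
  C-H: 4 × 420 = 1680
  O=O: 4 × 492 = 1968
  Σ(broken) = 4865 kJ
Bonds formed (products):
  C=O: 6 × 775 = 4650
  O-H: 4 × 473 = 1892
  Σ(formed) = 6542 kJ
ΔH = Σ(broken) − Σ(formed) = 4865 − 6542 = −1677 kJ

ΔH ≈ −1677 kJ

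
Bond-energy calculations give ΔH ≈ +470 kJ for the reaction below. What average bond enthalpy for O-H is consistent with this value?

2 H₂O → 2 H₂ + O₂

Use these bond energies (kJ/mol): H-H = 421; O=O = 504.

Let D be the O-H bond energy.
Σ(broken) = 4×D = 4D
Σ(formed) = 2×421 + 1×504 = 1346
ΔH = Σ(broken) − Σ(formed) = (4D) − (1346) = −1346 + 4D
Setting this equal to +470 kJ gives 4D = 1816, so D = 454 kJ/mol.

D(O-H) ≈ 454 kJ/mol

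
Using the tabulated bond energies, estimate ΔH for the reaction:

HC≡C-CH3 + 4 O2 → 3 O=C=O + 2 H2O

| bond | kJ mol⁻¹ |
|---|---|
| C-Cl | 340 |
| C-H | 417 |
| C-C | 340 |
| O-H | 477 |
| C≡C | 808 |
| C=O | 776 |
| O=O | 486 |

Bonds broken (reactants):
  C≡C: 1 × 808 = 808
  C-C: 1 × 340 = 340
  C-H: 4 × 417 = 1668
  O=O: 4 × 486 = 1944
  Σ(broken) = 4760 kJ
Bonds formed (products):
  C=O: 6 × 776 = 4656
  O-H: 4 × 477 = 1908
  Σ(formed) = 6564 kJ
ΔH = Σ(broken) − Σ(formed) = 4760 − 6564 = −1804 kJ

ΔH ≈ −1804 kJ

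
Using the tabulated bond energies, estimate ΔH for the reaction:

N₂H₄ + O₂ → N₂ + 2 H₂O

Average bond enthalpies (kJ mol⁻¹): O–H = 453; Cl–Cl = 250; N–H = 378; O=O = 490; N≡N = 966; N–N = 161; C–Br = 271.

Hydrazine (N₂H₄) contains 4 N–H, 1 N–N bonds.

Bonds broken (reactants):
  N–H: 4 × 378 = 1512
  N–N: 1 × 161 = 161
  O=O: 1 × 490 = 490
  Σ(broken) = 2163 kJ
Bonds formed (products):
  N≡N: 1 × 966 = 966
  O–H: 4 × 453 = 1812
  Σ(formed) = 2778 kJ
ΔH = Σ(broken) − Σ(formed) = 2163 − 2778 = −615 kJ

ΔH ≈ −615 kJ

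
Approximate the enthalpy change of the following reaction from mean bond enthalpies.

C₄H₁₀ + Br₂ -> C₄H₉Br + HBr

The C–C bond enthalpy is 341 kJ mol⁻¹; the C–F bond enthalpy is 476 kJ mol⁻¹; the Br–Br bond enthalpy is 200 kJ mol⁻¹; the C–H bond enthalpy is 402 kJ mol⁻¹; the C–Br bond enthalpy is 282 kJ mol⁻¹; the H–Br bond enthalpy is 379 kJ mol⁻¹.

ΔH ≈ −59 kJ

Bonds broken (reactants):
  Br–Br: 1 × 200 = 200
  C–C: 3 × 341 = 1023
  C–H: 10 × 402 = 4020
  Σ(broken) = 5243 kJ
Bonds formed (products):
  C–Br: 1 × 282 = 282
  C–C: 3 × 341 = 1023
  C–H: 9 × 402 = 3618
  H–Br: 1 × 379 = 379
  Σ(formed) = 5302 kJ
ΔH = Σ(broken) − Σ(formed) = 5243 − 5302 = −59 kJ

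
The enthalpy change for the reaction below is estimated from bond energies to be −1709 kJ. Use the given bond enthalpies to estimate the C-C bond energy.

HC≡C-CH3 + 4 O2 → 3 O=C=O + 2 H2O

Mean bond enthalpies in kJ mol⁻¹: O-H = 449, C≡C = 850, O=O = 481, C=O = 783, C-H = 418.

D(C-C) ≈ 339 kJ/mol

Let D be the C-C bond energy.
Σ(broken) = 1×850 + 1×D + 4×418 + 4×481 = 4446 + D
Σ(formed) = 6×783 + 4×449 = 6494
ΔH = Σ(broken) − Σ(formed) = (4446 + D) − (6494) = −2048 + D
Setting this equal to −1709 kJ gives D = 339 kJ/mol.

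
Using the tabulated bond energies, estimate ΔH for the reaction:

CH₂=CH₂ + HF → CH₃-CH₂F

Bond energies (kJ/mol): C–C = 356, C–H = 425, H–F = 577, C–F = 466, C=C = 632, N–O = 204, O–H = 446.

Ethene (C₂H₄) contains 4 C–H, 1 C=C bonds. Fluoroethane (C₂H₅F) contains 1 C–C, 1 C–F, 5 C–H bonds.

Bonds broken (reactants):
  C–H: 4 × 425 = 1700
  C=C: 1 × 632 = 632
  H–F: 1 × 577 = 577
  Σ(broken) = 2909 kJ
Bonds formed (products):
  C–C: 1 × 356 = 356
  C–F: 1 × 466 = 466
  C–H: 5 × 425 = 2125
  Σ(formed) = 2947 kJ
ΔH = Σ(broken) − Σ(formed) = 2909 − 2947 = −38 kJ

ΔH ≈ −38 kJ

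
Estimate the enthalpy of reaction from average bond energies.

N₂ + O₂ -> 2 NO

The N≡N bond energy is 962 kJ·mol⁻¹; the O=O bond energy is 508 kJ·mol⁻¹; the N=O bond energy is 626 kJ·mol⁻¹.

Bonds broken (reactants):
  N≡N: 1 × 962 = 962
  O=O: 1 × 508 = 508
  Σ(broken) = 1470 kJ
Bonds formed (products):
  N=O: 2 × 626 = 1252
  Σ(formed) = 1252 kJ
ΔH = Σ(broken) − Σ(formed) = 1470 − 1252 = +218 kJ

ΔH ≈ +218 kJ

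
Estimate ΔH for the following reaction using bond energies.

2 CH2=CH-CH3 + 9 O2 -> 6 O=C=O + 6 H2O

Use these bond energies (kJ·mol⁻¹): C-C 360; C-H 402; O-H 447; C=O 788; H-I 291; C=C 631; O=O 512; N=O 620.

ΔH ≈ −3406 kJ

Bonds broken (reactants):
  C-C: 2 × 360 = 720
  C-H: 12 × 402 = 4824
  C=C: 2 × 631 = 1262
  O=O: 9 × 512 = 4608
  Σ(broken) = 11414 kJ
Bonds formed (products):
  C=O: 12 × 788 = 9456
  O-H: 12 × 447 = 5364
  Σ(formed) = 14820 kJ
ΔH = Σ(broken) − Σ(formed) = 11414 − 14820 = −3406 kJ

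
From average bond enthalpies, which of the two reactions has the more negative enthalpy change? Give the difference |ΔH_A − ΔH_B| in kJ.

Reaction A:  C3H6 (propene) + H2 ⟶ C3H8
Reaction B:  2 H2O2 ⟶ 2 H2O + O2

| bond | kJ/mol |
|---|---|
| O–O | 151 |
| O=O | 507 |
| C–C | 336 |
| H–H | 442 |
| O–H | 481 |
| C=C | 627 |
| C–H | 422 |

Reaction B, by 94 kJ

Reaction A:
  Bonds broken (reactants):
    C–C: 1 × 336 = 336
    C–H: 6 × 422 = 2532
    C=C: 1 × 627 = 627
    H–H: 1 × 442 = 442
    Σ(broken) = 3937 kJ
  Bonds formed (products):
    C–C: 2 × 336 = 672
    C–H: 8 × 422 = 3376
    Σ(formed) = 4048 kJ
  ΔH_A = 3937 − 4048 = −111 kJ
Reaction B:
  Bonds broken (reactants):
    O–H: 4 × 481 = 1924
    O–O: 2 × 151 = 302
    Σ(broken) = 2226 kJ
  Bonds formed (products):
    O–H: 4 × 481 = 1924
    O=O: 1 × 507 = 507
    Σ(formed) = 2431 kJ
  ΔH_B = 2226 − 2431 = −205 kJ
ΔH_A − ΔH_B = +94 kJ, so reaction B has the more negative ΔH; |ΔH_A − ΔH_B| = 94 kJ.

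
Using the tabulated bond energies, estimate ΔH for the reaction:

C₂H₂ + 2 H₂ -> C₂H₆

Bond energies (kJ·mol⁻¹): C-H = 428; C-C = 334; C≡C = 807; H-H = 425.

Bonds broken (reactants):
  C≡C: 1 × 807 = 807
  C-H: 2 × 428 = 856
  H-H: 2 × 425 = 850
  Σ(broken) = 2513 kJ
Bonds formed (products):
  C-C: 1 × 334 = 334
  C-H: 6 × 428 = 2568
  Σ(formed) = 2902 kJ
ΔH = Σ(broken) − Σ(formed) = 2513 − 2902 = −389 kJ

ΔH ≈ −389 kJ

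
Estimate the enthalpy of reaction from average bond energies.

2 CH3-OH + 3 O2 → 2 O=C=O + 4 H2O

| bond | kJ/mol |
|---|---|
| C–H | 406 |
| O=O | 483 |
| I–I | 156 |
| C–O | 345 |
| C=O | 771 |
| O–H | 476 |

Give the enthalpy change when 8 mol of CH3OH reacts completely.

ΔH = −5460 kJ

Bonds broken (reactants):
  C–H: 6 × 406 = 2436
  C–O: 2 × 345 = 690
  O–H: 2 × 476 = 952
  O=O: 3 × 483 = 1449
  Σ(broken) = 5527 kJ
Bonds formed (products):
  C=O: 4 × 771 = 3084
  O–H: 8 × 476 = 3808
  Σ(formed) = 6892 kJ
ΔH = Σ(broken) − Σ(formed) = 5527 − 6892 = −1365 kJ
For 4× the reaction as written: 4 × (−1365) = −5460 kJ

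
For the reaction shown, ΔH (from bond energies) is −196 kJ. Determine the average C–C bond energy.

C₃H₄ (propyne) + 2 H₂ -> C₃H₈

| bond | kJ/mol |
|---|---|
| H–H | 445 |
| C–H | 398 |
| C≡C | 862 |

Let D be the C–C bond energy.
Σ(broken) = 1×862 + 1×D + 4×398 + 2×445 = 3344 + D
Σ(formed) = 2×D + 8×398 = 3184 + 2D
ΔH = Σ(broken) − Σ(formed) = (3344 + D) − (3184 + 2D) = +160 − D
Setting this equal to −196 kJ gives D = 356 kJ/mol.

D(C–C) ≈ 356 kJ/mol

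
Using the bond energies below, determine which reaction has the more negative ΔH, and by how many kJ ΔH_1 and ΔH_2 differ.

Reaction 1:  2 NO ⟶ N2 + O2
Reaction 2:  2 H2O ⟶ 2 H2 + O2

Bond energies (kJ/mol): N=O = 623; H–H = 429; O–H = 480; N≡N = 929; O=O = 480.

Reaction 1, by 745 kJ

Reaction 1:
  Bonds broken (reactants):
    N=O: 2 × 623 = 1246
    Σ(broken) = 1246 kJ
  Bonds formed (products):
    N≡N: 1 × 929 = 929
    O=O: 1 × 480 = 480
    Σ(formed) = 1409 kJ
  ΔH_1 = 1246 − 1409 = −163 kJ
Reaction 2:
  Bonds broken (reactants):
    O–H: 4 × 480 = 1920
    Σ(broken) = 1920 kJ
  Bonds formed (products):
    H–H: 2 × 429 = 858
    O=O: 1 × 480 = 480
    Σ(formed) = 1338 kJ
  ΔH_2 = 1920 − 1338 = +582 kJ
ΔH_1 − ΔH_2 = −745 kJ, so reaction 1 has the more negative ΔH; |ΔH_1 − ΔH_2| = 745 kJ.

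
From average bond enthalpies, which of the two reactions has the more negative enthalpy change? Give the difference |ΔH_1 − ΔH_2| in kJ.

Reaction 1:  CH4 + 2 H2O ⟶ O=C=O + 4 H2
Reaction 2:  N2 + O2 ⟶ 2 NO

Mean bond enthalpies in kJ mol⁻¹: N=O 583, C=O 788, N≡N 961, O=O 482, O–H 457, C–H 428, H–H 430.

Reaction 1:
  Bonds broken (reactants):
    C–H: 4 × 428 = 1712
    O–H: 4 × 457 = 1828
    Σ(broken) = 3540 kJ
  Bonds formed (products):
    C=O: 2 × 788 = 1576
    H–H: 4 × 430 = 1720
    Σ(formed) = 3296 kJ
  ΔH_1 = 3540 − 3296 = +244 kJ
Reaction 2:
  Bonds broken (reactants):
    N≡N: 1 × 961 = 961
    O=O: 1 × 482 = 482
    Σ(broken) = 1443 kJ
  Bonds formed (products):
    N=O: 2 × 583 = 1166
    Σ(formed) = 1166 kJ
  ΔH_2 = 1443 − 1166 = +277 kJ
ΔH_1 − ΔH_2 = −33 kJ, so reaction 1 has the more negative ΔH; |ΔH_1 − ΔH_2| = 33 kJ.

Reaction 1, by 33 kJ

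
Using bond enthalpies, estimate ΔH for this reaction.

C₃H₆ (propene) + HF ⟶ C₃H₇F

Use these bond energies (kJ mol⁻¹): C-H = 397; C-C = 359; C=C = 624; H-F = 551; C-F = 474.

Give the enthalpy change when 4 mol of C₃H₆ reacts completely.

ΔH = −220 kJ

Bonds broken (reactants):
  C-C: 1 × 359 = 359
  C-H: 6 × 397 = 2382
  C=C: 1 × 624 = 624
  H-F: 1 × 551 = 551
  Σ(broken) = 3916 kJ
Bonds formed (products):
  C-C: 2 × 359 = 718
  C-F: 1 × 474 = 474
  C-H: 7 × 397 = 2779
  Σ(formed) = 3971 kJ
ΔH = Σ(broken) − Σ(formed) = 3916 − 3971 = −55 kJ
For 4× the reaction as written: 4 × (−55) = −220 kJ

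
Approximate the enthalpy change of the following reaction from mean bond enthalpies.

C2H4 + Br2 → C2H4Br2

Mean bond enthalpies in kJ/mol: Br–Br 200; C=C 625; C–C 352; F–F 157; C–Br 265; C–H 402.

ΔH ≈ −57 kJ

Bonds broken (reactants):
  Br–Br: 1 × 200 = 200
  C–H: 4 × 402 = 1608
  C=C: 1 × 625 = 625
  Σ(broken) = 2433 kJ
Bonds formed (products):
  C–Br: 2 × 265 = 530
  C–C: 1 × 352 = 352
  C–H: 4 × 402 = 1608
  Σ(formed) = 2490 kJ
ΔH = Σ(broken) − Σ(formed) = 2433 − 2490 = −57 kJ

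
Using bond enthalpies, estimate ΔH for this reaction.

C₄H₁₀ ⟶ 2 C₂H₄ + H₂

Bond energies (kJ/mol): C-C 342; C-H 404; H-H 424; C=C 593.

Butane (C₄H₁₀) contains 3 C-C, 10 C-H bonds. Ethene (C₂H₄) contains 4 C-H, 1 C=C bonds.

Bonds broken (reactants):
  C-C: 3 × 342 = 1026
  C-H: 10 × 404 = 4040
  Σ(broken) = 5066 kJ
Bonds formed (products):
  C-H: 8 × 404 = 3232
  C=C: 2 × 593 = 1186
  H-H: 1 × 424 = 424
  Σ(formed) = 4842 kJ
ΔH = Σ(broken) − Σ(formed) = 5066 − 4842 = +224 kJ

ΔH ≈ +224 kJ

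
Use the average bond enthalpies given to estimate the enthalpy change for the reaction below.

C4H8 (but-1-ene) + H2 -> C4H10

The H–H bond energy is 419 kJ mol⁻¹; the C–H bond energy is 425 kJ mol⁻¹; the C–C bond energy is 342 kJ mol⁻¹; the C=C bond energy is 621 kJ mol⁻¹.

ΔH ≈ −152 kJ

Bonds broken (reactants):
  C–C: 2 × 342 = 684
  C–H: 8 × 425 = 3400
  C=C: 1 × 621 = 621
  H–H: 1 × 419 = 419
  Σ(broken) = 5124 kJ
Bonds formed (products):
  C–C: 3 × 342 = 1026
  C–H: 10 × 425 = 4250
  Σ(formed) = 5276 kJ
ΔH = Σ(broken) − Σ(formed) = 5124 − 5276 = −152 kJ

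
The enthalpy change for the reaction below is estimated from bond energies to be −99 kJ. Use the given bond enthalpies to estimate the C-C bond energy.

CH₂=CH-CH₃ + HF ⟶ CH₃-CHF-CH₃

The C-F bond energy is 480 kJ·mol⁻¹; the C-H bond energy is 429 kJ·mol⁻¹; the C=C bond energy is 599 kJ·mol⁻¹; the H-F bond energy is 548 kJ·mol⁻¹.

D(C-C) ≈ 337 kJ/mol

Let D be the C-C bond energy.
Σ(broken) = 1×D + 6×429 + 1×599 + 1×548 = 3721 + D
Σ(formed) = 2×D + 1×480 + 7×429 = 3483 + 2D
ΔH = Σ(broken) − Σ(formed) = (3721 + D) − (3483 + 2D) = +238 − D
Setting this equal to −99 kJ gives D = 337 kJ/mol.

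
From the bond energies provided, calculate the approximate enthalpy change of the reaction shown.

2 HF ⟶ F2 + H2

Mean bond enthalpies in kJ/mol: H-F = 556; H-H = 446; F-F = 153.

Bonds broken (reactants):
  H-F: 2 × 556 = 1112
  Σ(broken) = 1112 kJ
Bonds formed (products):
  F-F: 1 × 153 = 153
  H-H: 1 × 446 = 446
  Σ(formed) = 599 kJ
ΔH = Σ(broken) − Σ(formed) = 1112 − 599 = +513 kJ

ΔH ≈ +513 kJ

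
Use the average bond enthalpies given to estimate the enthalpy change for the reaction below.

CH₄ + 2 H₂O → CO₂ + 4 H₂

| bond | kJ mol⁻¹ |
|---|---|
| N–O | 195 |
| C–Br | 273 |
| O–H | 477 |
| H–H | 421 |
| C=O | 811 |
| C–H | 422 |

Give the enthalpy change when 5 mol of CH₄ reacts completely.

ΔH = +1450 kJ

Bonds broken (reactants):
  C–H: 4 × 422 = 1688
  O–H: 4 × 477 = 1908
  Σ(broken) = 3596 kJ
Bonds formed (products):
  C=O: 2 × 811 = 1622
  H–H: 4 × 421 = 1684
  Σ(formed) = 3306 kJ
ΔH = Σ(broken) − Σ(formed) = 3596 − 3306 = +290 kJ
For 5× the reaction as written: 5 × (+290) = +1450 kJ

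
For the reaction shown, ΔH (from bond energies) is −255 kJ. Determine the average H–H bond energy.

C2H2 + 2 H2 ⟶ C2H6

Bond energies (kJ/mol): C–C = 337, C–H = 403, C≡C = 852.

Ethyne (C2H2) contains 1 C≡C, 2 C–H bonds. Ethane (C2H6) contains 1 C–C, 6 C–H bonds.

D(H–H) ≈ 421 kJ/mol

Let D be the H–H bond energy.
Σ(broken) = 1×852 + 2×403 + 2×D = 1658 + 2D
Σ(formed) = 1×337 + 6×403 = 2755
ΔH = Σ(broken) − Σ(formed) = (1658 + 2D) − (2755) = −1097 + 2D
Setting this equal to −255 kJ gives 2D = 842, so D = 421 kJ/mol.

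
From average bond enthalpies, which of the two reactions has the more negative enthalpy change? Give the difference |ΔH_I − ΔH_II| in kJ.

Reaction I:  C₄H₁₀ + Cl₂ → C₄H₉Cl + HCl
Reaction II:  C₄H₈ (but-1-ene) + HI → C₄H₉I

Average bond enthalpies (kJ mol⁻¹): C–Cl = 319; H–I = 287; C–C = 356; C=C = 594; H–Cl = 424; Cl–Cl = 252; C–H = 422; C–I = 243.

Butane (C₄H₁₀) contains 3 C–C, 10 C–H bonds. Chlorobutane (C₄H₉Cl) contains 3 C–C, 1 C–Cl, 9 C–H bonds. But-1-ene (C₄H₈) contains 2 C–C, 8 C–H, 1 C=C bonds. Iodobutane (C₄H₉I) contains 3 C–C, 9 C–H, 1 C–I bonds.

Reaction I:
  Bonds broken (reactants):
    C–C: 3 × 356 = 1068
    C–H: 10 × 422 = 4220
    Cl–Cl: 1 × 252 = 252
    Σ(broken) = 5540 kJ
  Bonds formed (products):
    C–C: 3 × 356 = 1068
    C–Cl: 1 × 319 = 319
    C–H: 9 × 422 = 3798
    H–Cl: 1 × 424 = 424
    Σ(formed) = 5609 kJ
  ΔH_I = 5540 − 5609 = −69 kJ
Reaction II:
  Bonds broken (reactants):
    C–C: 2 × 356 = 712
    C–H: 8 × 422 = 3376
    C=C: 1 × 594 = 594
    H–I: 1 × 287 = 287
    Σ(broken) = 4969 kJ
  Bonds formed (products):
    C–C: 3 × 356 = 1068
    C–H: 9 × 422 = 3798
    C–I: 1 × 243 = 243
    Σ(formed) = 5109 kJ
  ΔH_II = 4969 − 5109 = −140 kJ
ΔH_I − ΔH_II = +71 kJ, so reaction II has the more negative ΔH; |ΔH_I − ΔH_II| = 71 kJ.

Reaction II, by 71 kJ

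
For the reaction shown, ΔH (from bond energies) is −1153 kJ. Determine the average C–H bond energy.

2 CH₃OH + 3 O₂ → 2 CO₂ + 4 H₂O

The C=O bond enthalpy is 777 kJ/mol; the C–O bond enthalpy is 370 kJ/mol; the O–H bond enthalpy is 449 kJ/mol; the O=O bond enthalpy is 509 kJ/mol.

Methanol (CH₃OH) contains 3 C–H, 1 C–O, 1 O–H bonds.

D(C–H) ≈ 397 kJ/mol

Let D be the C–H bond energy.
Σ(broken) = 6×D + 2×370 + 2×449 + 3×509 = 3165 + 6D
Σ(formed) = 4×777 + 8×449 = 6700
ΔH = Σ(broken) − Σ(formed) = (3165 + 6D) − (6700) = −3535 + 6D
Setting this equal to −1153 kJ gives 6D = 2382, so D = 397 kJ/mol.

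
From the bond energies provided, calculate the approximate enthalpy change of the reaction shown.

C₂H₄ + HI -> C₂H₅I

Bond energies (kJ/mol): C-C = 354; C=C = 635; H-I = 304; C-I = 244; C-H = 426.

ΔH ≈ −85 kJ

Bonds broken (reactants):
  C-H: 4 × 426 = 1704
  C=C: 1 × 635 = 635
  H-I: 1 × 304 = 304
  Σ(broken) = 2643 kJ
Bonds formed (products):
  C-C: 1 × 354 = 354
  C-H: 5 × 426 = 2130
  C-I: 1 × 244 = 244
  Σ(formed) = 2728 kJ
ΔH = Σ(broken) − Σ(formed) = 2643 − 2728 = −85 kJ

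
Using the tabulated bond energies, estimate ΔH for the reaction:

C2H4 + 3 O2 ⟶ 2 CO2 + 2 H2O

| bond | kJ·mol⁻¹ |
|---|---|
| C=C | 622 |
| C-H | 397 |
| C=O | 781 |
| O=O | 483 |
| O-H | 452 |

ΔH ≈ −1273 kJ

Bonds broken (reactants):
  C-H: 4 × 397 = 1588
  C=C: 1 × 622 = 622
  O=O: 3 × 483 = 1449
  Σ(broken) = 3659 kJ
Bonds formed (products):
  C=O: 4 × 781 = 3124
  O-H: 4 × 452 = 1808
  Σ(formed) = 4932 kJ
ΔH = Σ(broken) − Σ(formed) = 3659 − 4932 = −1273 kJ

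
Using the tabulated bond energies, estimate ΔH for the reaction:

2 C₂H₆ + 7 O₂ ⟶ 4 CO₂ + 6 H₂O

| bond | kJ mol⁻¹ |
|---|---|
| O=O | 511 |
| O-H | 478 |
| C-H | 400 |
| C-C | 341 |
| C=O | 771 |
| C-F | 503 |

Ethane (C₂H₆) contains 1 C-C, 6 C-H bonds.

Bonds broken (reactants):
  C-C: 2 × 341 = 682
  C-H: 12 × 400 = 4800
  O=O: 7 × 511 = 3577
  Σ(broken) = 9059 kJ
Bonds formed (products):
  C=O: 8 × 771 = 6168
  O-H: 12 × 478 = 5736
  Σ(formed) = 11904 kJ
ΔH = Σ(broken) − Σ(formed) = 9059 − 11904 = −2845 kJ

ΔH ≈ −2845 kJ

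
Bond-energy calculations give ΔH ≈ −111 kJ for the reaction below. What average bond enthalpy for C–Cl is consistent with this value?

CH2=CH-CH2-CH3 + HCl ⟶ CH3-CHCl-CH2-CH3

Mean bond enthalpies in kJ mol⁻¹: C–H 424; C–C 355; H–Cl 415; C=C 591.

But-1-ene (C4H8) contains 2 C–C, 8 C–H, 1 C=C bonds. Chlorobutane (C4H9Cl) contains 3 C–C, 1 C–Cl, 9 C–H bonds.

Let D be the C–Cl bond energy.
Σ(broken) = 2×355 + 8×424 + 1×591 + 1×415 = 5108
Σ(formed) = 3×355 + 1×D + 9×424 = 4881 + D
ΔH = Σ(broken) − Σ(formed) = (5108) − (4881 + D) = +227 − D
Setting this equal to −111 kJ gives D = 338 kJ/mol.

D(C–Cl) ≈ 338 kJ/mol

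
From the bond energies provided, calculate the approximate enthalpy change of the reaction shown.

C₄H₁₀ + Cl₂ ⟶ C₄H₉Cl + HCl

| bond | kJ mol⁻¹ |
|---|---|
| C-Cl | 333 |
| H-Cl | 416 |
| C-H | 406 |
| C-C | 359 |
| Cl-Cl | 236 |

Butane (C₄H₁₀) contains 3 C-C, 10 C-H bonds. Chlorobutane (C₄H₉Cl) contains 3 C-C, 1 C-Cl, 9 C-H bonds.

Bonds broken (reactants):
  C-C: 3 × 359 = 1077
  C-H: 10 × 406 = 4060
  Cl-Cl: 1 × 236 = 236
  Σ(broken) = 5373 kJ
Bonds formed (products):
  C-C: 3 × 359 = 1077
  C-Cl: 1 × 333 = 333
  C-H: 9 × 406 = 3654
  H-Cl: 1 × 416 = 416
  Σ(formed) = 5480 kJ
ΔH = Σ(broken) − Σ(formed) = 5373 − 5480 = −107 kJ

ΔH ≈ −107 kJ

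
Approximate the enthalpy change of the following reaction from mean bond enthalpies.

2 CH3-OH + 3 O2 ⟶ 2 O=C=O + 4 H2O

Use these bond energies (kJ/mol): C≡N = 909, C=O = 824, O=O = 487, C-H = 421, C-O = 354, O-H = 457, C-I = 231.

ΔH ≈ −1343 kJ

Bonds broken (reactants):
  C-H: 6 × 421 = 2526
  C-O: 2 × 354 = 708
  O-H: 2 × 457 = 914
  O=O: 3 × 487 = 1461
  Σ(broken) = 5609 kJ
Bonds formed (products):
  C=O: 4 × 824 = 3296
  O-H: 8 × 457 = 3656
  Σ(formed) = 6952 kJ
ΔH = Σ(broken) − Σ(formed) = 5609 − 6952 = −1343 kJ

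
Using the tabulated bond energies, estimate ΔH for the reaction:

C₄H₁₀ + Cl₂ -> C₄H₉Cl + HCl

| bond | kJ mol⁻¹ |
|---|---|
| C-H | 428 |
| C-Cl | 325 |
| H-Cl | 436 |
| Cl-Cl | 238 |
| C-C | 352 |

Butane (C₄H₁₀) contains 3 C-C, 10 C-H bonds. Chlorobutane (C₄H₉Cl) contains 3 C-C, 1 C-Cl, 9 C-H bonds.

ΔH ≈ −95 kJ

Bonds broken (reactants):
  C-C: 3 × 352 = 1056
  C-H: 10 × 428 = 4280
  Cl-Cl: 1 × 238 = 238
  Σ(broken) = 5574 kJ
Bonds formed (products):
  C-C: 3 × 352 = 1056
  C-Cl: 1 × 325 = 325
  C-H: 9 × 428 = 3852
  H-Cl: 1 × 436 = 436
  Σ(formed) = 5669 kJ
ΔH = Σ(broken) − Σ(formed) = 5574 − 5669 = −95 kJ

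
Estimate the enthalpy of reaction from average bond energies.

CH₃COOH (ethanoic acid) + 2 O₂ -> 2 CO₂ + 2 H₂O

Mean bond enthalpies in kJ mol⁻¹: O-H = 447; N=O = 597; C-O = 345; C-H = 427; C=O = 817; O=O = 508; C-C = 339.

ΔH ≈ −811 kJ

Bonds broken (reactants):
  C-C: 1 × 339 = 339
  C-H: 3 × 427 = 1281
  C-O: 1 × 345 = 345
  C=O: 1 × 817 = 817
  O-H: 1 × 447 = 447
  O=O: 2 × 508 = 1016
  Σ(broken) = 4245 kJ
Bonds formed (products):
  C=O: 4 × 817 = 3268
  O-H: 4 × 447 = 1788
  Σ(formed) = 5056 kJ
ΔH = Σ(broken) − Σ(formed) = 4245 − 5056 = −811 kJ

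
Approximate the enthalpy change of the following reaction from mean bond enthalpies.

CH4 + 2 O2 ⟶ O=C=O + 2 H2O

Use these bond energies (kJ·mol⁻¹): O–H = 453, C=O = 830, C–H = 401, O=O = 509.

ΔH ≈ −850 kJ

Bonds broken (reactants):
  C–H: 4 × 401 = 1604
  O=O: 2 × 509 = 1018
  Σ(broken) = 2622 kJ
Bonds formed (products):
  C=O: 2 × 830 = 1660
  O–H: 4 × 453 = 1812
  Σ(formed) = 3472 kJ
ΔH = Σ(broken) − Σ(formed) = 2622 − 3472 = −850 kJ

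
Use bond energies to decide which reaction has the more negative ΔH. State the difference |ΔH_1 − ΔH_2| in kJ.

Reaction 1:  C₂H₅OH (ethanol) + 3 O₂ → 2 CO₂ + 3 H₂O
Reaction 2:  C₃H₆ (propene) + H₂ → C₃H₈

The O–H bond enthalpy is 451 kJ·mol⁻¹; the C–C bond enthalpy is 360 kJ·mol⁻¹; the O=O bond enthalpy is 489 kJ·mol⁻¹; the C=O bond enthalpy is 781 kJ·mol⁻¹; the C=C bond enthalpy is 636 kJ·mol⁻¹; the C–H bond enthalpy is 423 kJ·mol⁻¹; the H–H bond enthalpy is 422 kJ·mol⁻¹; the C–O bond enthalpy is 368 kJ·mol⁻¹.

Reaction 1, by 921 kJ

Reaction 1:
  Bonds broken (reactants):
    C–C: 1 × 360 = 360
    C–H: 5 × 423 = 2115
    C–O: 1 × 368 = 368
    O–H: 1 × 451 = 451
    O=O: 3 × 489 = 1467
    Σ(broken) = 4761 kJ
  Bonds formed (products):
    C=O: 4 × 781 = 3124
    O–H: 6 × 451 = 2706
    Σ(formed) = 5830 kJ
  ΔH_1 = 4761 − 5830 = −1069 kJ
Reaction 2:
  Bonds broken (reactants):
    C–C: 1 × 360 = 360
    C–H: 6 × 423 = 2538
    C=C: 1 × 636 = 636
    H–H: 1 × 422 = 422
    Σ(broken) = 3956 kJ
  Bonds formed (products):
    C–C: 2 × 360 = 720
    C–H: 8 × 423 = 3384
    Σ(formed) = 4104 kJ
  ΔH_2 = 3956 − 4104 = −148 kJ
ΔH_1 − ΔH_2 = −921 kJ, so reaction 1 has the more negative ΔH; |ΔH_1 − ΔH_2| = 921 kJ.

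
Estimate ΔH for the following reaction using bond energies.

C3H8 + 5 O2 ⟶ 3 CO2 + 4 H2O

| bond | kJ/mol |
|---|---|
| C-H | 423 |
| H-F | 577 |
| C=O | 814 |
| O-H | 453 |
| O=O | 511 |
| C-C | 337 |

Bonds broken (reactants):
  C-C: 2 × 337 = 674
  C-H: 8 × 423 = 3384
  O=O: 5 × 511 = 2555
  Σ(broken) = 6613 kJ
Bonds formed (products):
  C=O: 6 × 814 = 4884
  O-H: 8 × 453 = 3624
  Σ(formed) = 8508 kJ
ΔH = Σ(broken) − Σ(formed) = 6613 − 8508 = −1895 kJ

ΔH ≈ −1895 kJ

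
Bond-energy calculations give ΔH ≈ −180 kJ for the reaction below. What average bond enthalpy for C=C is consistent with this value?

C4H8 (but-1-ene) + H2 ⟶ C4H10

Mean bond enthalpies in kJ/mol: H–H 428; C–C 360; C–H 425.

D(C=C) ≈ 602 kJ/mol

Let D be the C=C bond energy.
Σ(broken) = 2×360 + 8×425 + 1×D + 1×428 = 4548 + D
Σ(formed) = 3×360 + 10×425 = 5330
ΔH = Σ(broken) − Σ(formed) = (4548 + D) − (5330) = −782 + D
Setting this equal to −180 kJ gives D = 602 kJ/mol.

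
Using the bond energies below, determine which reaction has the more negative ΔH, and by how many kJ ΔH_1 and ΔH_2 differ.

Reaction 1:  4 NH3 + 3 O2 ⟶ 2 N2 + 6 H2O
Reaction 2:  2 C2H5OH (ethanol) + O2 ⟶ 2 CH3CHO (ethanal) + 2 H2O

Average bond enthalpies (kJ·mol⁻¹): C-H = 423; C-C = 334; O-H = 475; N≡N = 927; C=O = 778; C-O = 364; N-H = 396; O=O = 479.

Reaction 1:
  Bonds broken (reactants):
    N-H: 12 × 396 = 4752
    O=O: 3 × 479 = 1437
    Σ(broken) = 6189 kJ
  Bonds formed (products):
    N≡N: 2 × 927 = 1854
    O-H: 12 × 475 = 5700
    Σ(formed) = 7554 kJ
  ΔH_1 = 6189 − 7554 = −1365 kJ
Reaction 2:
  Bonds broken (reactants):
    C-C: 2 × 334 = 668
    C-H: 10 × 423 = 4230
    C-O: 2 × 364 = 728
    O-H: 2 × 475 = 950
    O=O: 1 × 479 = 479
    Σ(broken) = 7055 kJ
  Bonds formed (products):
    C-C: 2 × 334 = 668
    C-H: 8 × 423 = 3384
    C=O: 2 × 778 = 1556
    O-H: 4 × 475 = 1900
    Σ(formed) = 7508 kJ
  ΔH_2 = 7055 − 7508 = −453 kJ
ΔH_1 − ΔH_2 = −912 kJ, so reaction 1 has the more negative ΔH; |ΔH_1 − ΔH_2| = 912 kJ.

Reaction 1, by 912 kJ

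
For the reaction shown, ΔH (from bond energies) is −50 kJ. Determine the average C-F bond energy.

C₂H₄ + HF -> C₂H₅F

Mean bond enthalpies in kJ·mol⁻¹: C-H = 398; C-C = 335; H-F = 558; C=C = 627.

Let D be the C-F bond energy.
Σ(broken) = 4×398 + 1×627 + 1×558 = 2777
Σ(formed) = 1×335 + 1×D + 5×398 = 2325 + D
ΔH = Σ(broken) − Σ(formed) = (2777) − (2325 + D) = +452 − D
Setting this equal to −50 kJ gives D = 502 kJ/mol.

D(C-F) ≈ 502 kJ/mol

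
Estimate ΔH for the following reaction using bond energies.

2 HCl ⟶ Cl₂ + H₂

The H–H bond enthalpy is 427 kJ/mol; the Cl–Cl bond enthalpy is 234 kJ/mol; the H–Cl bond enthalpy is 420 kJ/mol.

Bonds broken (reactants):
  H–Cl: 2 × 420 = 840
  Σ(broken) = 840 kJ
Bonds formed (products):
  Cl–Cl: 1 × 234 = 234
  H–H: 1 × 427 = 427
  Σ(formed) = 661 kJ
ΔH = Σ(broken) − Σ(formed) = 840 − 661 = +179 kJ

ΔH ≈ +179 kJ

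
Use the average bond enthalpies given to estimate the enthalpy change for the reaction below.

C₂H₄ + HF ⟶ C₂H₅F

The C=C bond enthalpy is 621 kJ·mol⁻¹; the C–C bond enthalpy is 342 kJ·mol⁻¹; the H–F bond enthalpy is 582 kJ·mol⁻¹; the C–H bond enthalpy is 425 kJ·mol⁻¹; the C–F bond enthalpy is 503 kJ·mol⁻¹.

ΔH ≈ −67 kJ

Bonds broken (reactants):
  C–H: 4 × 425 = 1700
  C=C: 1 × 621 = 621
  H–F: 1 × 582 = 582
  Σ(broken) = 2903 kJ
Bonds formed (products):
  C–C: 1 × 342 = 342
  C–F: 1 × 503 = 503
  C–H: 5 × 425 = 2125
  Σ(formed) = 2970 kJ
ΔH = Σ(broken) − Σ(formed) = 2903 − 2970 = −67 kJ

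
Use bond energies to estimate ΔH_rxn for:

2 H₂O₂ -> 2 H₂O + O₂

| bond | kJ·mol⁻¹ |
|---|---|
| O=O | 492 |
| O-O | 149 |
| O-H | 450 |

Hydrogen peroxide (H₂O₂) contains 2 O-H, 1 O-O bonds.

Bonds broken (reactants):
  O-H: 4 × 450 = 1800
  O-O: 2 × 149 = 298
  Σ(broken) = 2098 kJ
Bonds formed (products):
  O-H: 4 × 450 = 1800
  O=O: 1 × 492 = 492
  Σ(formed) = 2292 kJ
ΔH = Σ(broken) − Σ(formed) = 2098 − 2292 = −194 kJ

ΔH ≈ −194 kJ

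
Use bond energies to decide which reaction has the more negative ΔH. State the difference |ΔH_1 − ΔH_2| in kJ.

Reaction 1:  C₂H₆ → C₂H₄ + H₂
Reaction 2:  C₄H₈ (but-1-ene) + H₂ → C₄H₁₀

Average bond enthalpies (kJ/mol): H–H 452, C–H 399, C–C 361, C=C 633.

Reaction 2, by 148 kJ

Reaction 1:
  Bonds broken (reactants):
    C–C: 1 × 361 = 361
    C–H: 6 × 399 = 2394
    Σ(broken) = 2755 kJ
  Bonds formed (products):
    C–H: 4 × 399 = 1596
    C=C: 1 × 633 = 633
    H–H: 1 × 452 = 452
    Σ(formed) = 2681 kJ
  ΔH_1 = 2755 − 2681 = +74 kJ
Reaction 2:
  Bonds broken (reactants):
    C–C: 2 × 361 = 722
    C–H: 8 × 399 = 3192
    C=C: 1 × 633 = 633
    H–H: 1 × 452 = 452
    Σ(broken) = 4999 kJ
  Bonds formed (products):
    C–C: 3 × 361 = 1083
    C–H: 10 × 399 = 3990
    Σ(formed) = 5073 kJ
  ΔH_2 = 4999 − 5073 = −74 kJ
ΔH_1 − ΔH_2 = +148 kJ, so reaction 2 has the more negative ΔH; |ΔH_1 − ΔH_2| = 148 kJ.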